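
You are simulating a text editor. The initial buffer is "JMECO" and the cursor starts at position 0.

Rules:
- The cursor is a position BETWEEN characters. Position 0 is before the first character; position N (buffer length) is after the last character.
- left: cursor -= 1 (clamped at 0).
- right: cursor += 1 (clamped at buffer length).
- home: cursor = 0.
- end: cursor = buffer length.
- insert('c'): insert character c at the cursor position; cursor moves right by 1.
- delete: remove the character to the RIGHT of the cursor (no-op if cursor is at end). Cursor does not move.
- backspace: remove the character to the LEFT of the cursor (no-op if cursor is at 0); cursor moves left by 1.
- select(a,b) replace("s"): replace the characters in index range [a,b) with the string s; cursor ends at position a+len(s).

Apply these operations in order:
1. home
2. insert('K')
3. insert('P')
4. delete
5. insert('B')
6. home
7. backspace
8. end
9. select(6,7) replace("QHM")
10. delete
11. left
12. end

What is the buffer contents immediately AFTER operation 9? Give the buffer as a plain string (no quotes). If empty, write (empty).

After op 1 (home): buf='JMECO' cursor=0
After op 2 (insert('K')): buf='KJMECO' cursor=1
After op 3 (insert('P')): buf='KPJMECO' cursor=2
After op 4 (delete): buf='KPMECO' cursor=2
After op 5 (insert('B')): buf='KPBMECO' cursor=3
After op 6 (home): buf='KPBMECO' cursor=0
After op 7 (backspace): buf='KPBMECO' cursor=0
After op 8 (end): buf='KPBMECO' cursor=7
After op 9 (select(6,7) replace("QHM")): buf='KPBMECQHM' cursor=9

Answer: KPBMECQHM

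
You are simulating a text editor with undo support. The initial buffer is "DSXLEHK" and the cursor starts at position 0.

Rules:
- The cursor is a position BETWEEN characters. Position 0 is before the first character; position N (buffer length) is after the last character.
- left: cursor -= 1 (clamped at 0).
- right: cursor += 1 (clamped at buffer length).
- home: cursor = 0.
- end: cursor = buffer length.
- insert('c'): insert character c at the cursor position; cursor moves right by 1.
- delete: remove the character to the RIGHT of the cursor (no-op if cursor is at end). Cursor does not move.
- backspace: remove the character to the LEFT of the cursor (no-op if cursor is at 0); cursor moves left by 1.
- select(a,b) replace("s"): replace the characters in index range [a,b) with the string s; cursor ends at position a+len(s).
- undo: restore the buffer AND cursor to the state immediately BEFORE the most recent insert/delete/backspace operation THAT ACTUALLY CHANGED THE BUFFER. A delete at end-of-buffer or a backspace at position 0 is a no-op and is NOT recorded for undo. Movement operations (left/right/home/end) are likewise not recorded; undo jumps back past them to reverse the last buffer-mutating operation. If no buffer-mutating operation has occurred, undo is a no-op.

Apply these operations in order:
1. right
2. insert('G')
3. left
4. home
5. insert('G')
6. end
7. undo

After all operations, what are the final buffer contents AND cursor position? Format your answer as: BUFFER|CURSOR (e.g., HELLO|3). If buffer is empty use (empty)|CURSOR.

Answer: DGSXLEHK|0

Derivation:
After op 1 (right): buf='DSXLEHK' cursor=1
After op 2 (insert('G')): buf='DGSXLEHK' cursor=2
After op 3 (left): buf='DGSXLEHK' cursor=1
After op 4 (home): buf='DGSXLEHK' cursor=0
After op 5 (insert('G')): buf='GDGSXLEHK' cursor=1
After op 6 (end): buf='GDGSXLEHK' cursor=9
After op 7 (undo): buf='DGSXLEHK' cursor=0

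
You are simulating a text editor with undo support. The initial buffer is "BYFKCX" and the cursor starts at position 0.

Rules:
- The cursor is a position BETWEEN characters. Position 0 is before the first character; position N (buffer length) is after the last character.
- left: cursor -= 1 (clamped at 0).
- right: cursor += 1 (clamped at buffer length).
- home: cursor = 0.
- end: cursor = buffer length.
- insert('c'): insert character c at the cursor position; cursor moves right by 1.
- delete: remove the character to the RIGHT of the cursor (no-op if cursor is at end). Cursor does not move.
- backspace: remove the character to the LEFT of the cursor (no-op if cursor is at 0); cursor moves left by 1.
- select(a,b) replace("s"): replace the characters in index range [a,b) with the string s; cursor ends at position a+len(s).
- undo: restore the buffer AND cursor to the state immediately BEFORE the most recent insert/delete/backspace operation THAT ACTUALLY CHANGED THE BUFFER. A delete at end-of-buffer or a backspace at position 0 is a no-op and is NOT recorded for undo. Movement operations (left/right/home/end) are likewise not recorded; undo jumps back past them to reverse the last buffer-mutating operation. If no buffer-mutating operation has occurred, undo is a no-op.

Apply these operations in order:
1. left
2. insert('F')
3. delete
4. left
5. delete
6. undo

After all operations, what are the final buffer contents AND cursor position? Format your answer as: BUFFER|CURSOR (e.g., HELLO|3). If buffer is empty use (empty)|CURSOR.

Answer: FYFKCX|0

Derivation:
After op 1 (left): buf='BYFKCX' cursor=0
After op 2 (insert('F')): buf='FBYFKCX' cursor=1
After op 3 (delete): buf='FYFKCX' cursor=1
After op 4 (left): buf='FYFKCX' cursor=0
After op 5 (delete): buf='YFKCX' cursor=0
After op 6 (undo): buf='FYFKCX' cursor=0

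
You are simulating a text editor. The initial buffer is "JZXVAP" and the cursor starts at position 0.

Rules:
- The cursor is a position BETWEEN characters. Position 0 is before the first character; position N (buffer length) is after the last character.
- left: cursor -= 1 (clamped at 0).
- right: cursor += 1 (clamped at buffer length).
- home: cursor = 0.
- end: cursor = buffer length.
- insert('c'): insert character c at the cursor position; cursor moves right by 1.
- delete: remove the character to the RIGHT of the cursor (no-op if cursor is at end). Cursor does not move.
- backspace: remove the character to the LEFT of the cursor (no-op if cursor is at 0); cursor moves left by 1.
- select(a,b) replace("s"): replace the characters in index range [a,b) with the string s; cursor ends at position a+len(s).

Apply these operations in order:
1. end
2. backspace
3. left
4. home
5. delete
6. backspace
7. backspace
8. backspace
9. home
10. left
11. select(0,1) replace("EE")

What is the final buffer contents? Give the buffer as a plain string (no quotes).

Answer: EEXVA

Derivation:
After op 1 (end): buf='JZXVAP' cursor=6
After op 2 (backspace): buf='JZXVA' cursor=5
After op 3 (left): buf='JZXVA' cursor=4
After op 4 (home): buf='JZXVA' cursor=0
After op 5 (delete): buf='ZXVA' cursor=0
After op 6 (backspace): buf='ZXVA' cursor=0
After op 7 (backspace): buf='ZXVA' cursor=0
After op 8 (backspace): buf='ZXVA' cursor=0
After op 9 (home): buf='ZXVA' cursor=0
After op 10 (left): buf='ZXVA' cursor=0
After op 11 (select(0,1) replace("EE")): buf='EEXVA' cursor=2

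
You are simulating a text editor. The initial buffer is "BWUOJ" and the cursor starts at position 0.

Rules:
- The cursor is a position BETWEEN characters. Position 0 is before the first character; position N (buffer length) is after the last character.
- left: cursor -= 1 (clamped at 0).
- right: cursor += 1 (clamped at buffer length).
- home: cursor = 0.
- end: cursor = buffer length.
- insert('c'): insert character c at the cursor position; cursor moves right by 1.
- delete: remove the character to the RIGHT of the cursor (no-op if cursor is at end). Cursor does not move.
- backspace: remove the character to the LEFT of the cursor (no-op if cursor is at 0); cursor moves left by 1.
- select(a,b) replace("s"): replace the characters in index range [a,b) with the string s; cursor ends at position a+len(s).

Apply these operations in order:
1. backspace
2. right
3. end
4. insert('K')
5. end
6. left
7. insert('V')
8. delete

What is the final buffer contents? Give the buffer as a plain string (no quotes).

Answer: BWUOJV

Derivation:
After op 1 (backspace): buf='BWUOJ' cursor=0
After op 2 (right): buf='BWUOJ' cursor=1
After op 3 (end): buf='BWUOJ' cursor=5
After op 4 (insert('K')): buf='BWUOJK' cursor=6
After op 5 (end): buf='BWUOJK' cursor=6
After op 6 (left): buf='BWUOJK' cursor=5
After op 7 (insert('V')): buf='BWUOJVK' cursor=6
After op 8 (delete): buf='BWUOJV' cursor=6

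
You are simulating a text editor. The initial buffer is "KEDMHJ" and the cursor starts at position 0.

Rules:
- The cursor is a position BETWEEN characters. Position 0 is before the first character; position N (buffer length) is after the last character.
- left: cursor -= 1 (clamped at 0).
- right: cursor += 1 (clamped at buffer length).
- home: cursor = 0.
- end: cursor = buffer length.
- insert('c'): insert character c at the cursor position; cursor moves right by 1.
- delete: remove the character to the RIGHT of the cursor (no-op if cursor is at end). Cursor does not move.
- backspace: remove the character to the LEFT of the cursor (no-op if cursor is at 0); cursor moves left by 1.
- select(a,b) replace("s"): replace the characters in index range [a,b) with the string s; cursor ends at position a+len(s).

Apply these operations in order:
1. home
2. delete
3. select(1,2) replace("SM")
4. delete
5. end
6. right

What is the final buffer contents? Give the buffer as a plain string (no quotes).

Answer: ESMHJ

Derivation:
After op 1 (home): buf='KEDMHJ' cursor=0
After op 2 (delete): buf='EDMHJ' cursor=0
After op 3 (select(1,2) replace("SM")): buf='ESMMHJ' cursor=3
After op 4 (delete): buf='ESMHJ' cursor=3
After op 5 (end): buf='ESMHJ' cursor=5
After op 6 (right): buf='ESMHJ' cursor=5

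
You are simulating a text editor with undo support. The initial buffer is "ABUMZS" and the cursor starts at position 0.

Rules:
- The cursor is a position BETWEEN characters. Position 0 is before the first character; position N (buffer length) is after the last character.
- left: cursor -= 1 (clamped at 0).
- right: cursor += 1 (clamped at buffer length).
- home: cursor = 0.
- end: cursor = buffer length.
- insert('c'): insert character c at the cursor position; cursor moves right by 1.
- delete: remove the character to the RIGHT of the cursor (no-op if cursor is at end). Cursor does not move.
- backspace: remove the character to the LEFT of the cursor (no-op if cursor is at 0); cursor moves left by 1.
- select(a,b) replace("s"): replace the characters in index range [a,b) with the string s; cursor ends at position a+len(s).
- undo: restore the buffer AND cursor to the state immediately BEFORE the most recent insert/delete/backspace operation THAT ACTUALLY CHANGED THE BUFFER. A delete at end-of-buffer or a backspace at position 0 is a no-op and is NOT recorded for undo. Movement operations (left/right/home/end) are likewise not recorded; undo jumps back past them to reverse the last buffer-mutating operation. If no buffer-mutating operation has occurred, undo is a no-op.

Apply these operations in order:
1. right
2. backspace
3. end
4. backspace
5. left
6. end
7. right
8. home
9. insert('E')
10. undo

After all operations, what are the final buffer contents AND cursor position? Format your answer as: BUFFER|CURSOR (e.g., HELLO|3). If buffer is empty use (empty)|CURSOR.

Answer: BUMZ|0

Derivation:
After op 1 (right): buf='ABUMZS' cursor=1
After op 2 (backspace): buf='BUMZS' cursor=0
After op 3 (end): buf='BUMZS' cursor=5
After op 4 (backspace): buf='BUMZ' cursor=4
After op 5 (left): buf='BUMZ' cursor=3
After op 6 (end): buf='BUMZ' cursor=4
After op 7 (right): buf='BUMZ' cursor=4
After op 8 (home): buf='BUMZ' cursor=0
After op 9 (insert('E')): buf='EBUMZ' cursor=1
After op 10 (undo): buf='BUMZ' cursor=0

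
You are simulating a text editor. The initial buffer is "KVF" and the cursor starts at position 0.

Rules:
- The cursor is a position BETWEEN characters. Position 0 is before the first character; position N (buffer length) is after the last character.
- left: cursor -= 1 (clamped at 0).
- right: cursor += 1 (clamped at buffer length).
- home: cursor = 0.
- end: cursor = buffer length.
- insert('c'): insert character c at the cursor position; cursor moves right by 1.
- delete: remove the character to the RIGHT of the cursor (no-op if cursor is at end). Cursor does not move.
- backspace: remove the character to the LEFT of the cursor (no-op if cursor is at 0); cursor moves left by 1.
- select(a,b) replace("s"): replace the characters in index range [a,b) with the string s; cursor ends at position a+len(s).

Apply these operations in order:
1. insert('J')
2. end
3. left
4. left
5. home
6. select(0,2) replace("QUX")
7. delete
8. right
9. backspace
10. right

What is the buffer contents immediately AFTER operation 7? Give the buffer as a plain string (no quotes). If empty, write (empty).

After op 1 (insert('J')): buf='JKVF' cursor=1
After op 2 (end): buf='JKVF' cursor=4
After op 3 (left): buf='JKVF' cursor=3
After op 4 (left): buf='JKVF' cursor=2
After op 5 (home): buf='JKVF' cursor=0
After op 6 (select(0,2) replace("QUX")): buf='QUXVF' cursor=3
After op 7 (delete): buf='QUXF' cursor=3

Answer: QUXF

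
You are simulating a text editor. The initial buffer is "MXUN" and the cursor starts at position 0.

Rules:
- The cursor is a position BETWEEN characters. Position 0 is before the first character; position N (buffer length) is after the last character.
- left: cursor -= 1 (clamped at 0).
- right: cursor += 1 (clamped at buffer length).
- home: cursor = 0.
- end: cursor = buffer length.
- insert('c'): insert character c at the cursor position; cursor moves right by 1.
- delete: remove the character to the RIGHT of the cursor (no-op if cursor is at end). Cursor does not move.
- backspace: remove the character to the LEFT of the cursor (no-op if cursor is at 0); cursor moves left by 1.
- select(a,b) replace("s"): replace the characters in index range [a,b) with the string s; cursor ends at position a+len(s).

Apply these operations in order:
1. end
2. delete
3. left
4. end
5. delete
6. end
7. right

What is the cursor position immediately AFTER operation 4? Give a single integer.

After op 1 (end): buf='MXUN' cursor=4
After op 2 (delete): buf='MXUN' cursor=4
After op 3 (left): buf='MXUN' cursor=3
After op 4 (end): buf='MXUN' cursor=4

Answer: 4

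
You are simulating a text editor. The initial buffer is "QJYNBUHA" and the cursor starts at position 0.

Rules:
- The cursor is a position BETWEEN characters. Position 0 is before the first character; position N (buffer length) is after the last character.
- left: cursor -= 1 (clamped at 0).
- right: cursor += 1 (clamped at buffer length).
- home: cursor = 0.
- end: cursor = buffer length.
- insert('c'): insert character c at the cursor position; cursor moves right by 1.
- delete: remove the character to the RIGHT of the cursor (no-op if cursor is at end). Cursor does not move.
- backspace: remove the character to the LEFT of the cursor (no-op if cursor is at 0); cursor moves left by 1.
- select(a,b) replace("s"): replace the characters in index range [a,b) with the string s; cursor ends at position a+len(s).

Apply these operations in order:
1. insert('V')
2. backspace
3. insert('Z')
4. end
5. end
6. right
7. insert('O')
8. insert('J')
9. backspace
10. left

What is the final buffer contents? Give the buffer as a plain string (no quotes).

After op 1 (insert('V')): buf='VQJYNBUHA' cursor=1
After op 2 (backspace): buf='QJYNBUHA' cursor=0
After op 3 (insert('Z')): buf='ZQJYNBUHA' cursor=1
After op 4 (end): buf='ZQJYNBUHA' cursor=9
After op 5 (end): buf='ZQJYNBUHA' cursor=9
After op 6 (right): buf='ZQJYNBUHA' cursor=9
After op 7 (insert('O')): buf='ZQJYNBUHAO' cursor=10
After op 8 (insert('J')): buf='ZQJYNBUHAOJ' cursor=11
After op 9 (backspace): buf='ZQJYNBUHAO' cursor=10
After op 10 (left): buf='ZQJYNBUHAO' cursor=9

Answer: ZQJYNBUHAO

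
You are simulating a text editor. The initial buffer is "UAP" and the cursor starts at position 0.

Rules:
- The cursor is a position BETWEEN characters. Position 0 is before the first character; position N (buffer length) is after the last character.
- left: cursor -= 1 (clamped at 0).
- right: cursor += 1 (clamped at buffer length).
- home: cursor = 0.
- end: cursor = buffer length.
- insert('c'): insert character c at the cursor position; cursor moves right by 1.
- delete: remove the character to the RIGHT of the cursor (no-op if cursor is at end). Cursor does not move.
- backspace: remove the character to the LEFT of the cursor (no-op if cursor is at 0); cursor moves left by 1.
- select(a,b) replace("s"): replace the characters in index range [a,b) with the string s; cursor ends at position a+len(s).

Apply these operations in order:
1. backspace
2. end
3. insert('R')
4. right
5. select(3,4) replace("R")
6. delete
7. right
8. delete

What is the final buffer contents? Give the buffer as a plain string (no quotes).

After op 1 (backspace): buf='UAP' cursor=0
After op 2 (end): buf='UAP' cursor=3
After op 3 (insert('R')): buf='UAPR' cursor=4
After op 4 (right): buf='UAPR' cursor=4
After op 5 (select(3,4) replace("R")): buf='UAPR' cursor=4
After op 6 (delete): buf='UAPR' cursor=4
After op 7 (right): buf='UAPR' cursor=4
After op 8 (delete): buf='UAPR' cursor=4

Answer: UAPR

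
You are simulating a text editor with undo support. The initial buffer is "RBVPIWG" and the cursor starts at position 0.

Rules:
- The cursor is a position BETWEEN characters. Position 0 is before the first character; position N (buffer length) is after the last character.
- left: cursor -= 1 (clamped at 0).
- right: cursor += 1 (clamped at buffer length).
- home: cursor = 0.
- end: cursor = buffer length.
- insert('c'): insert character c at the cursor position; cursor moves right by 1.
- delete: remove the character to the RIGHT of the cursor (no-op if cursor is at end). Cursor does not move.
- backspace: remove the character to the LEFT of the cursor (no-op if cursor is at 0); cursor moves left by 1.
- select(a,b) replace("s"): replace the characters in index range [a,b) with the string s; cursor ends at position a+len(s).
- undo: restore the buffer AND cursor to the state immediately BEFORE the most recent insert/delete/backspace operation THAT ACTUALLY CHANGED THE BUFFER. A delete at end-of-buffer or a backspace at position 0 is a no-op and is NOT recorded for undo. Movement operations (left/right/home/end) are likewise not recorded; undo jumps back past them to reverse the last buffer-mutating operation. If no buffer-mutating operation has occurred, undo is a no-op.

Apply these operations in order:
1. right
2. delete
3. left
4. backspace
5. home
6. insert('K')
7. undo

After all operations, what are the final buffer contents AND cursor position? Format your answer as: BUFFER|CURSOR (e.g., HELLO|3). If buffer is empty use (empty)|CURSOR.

After op 1 (right): buf='RBVPIWG' cursor=1
After op 2 (delete): buf='RVPIWG' cursor=1
After op 3 (left): buf='RVPIWG' cursor=0
After op 4 (backspace): buf='RVPIWG' cursor=0
After op 5 (home): buf='RVPIWG' cursor=0
After op 6 (insert('K')): buf='KRVPIWG' cursor=1
After op 7 (undo): buf='RVPIWG' cursor=0

Answer: RVPIWG|0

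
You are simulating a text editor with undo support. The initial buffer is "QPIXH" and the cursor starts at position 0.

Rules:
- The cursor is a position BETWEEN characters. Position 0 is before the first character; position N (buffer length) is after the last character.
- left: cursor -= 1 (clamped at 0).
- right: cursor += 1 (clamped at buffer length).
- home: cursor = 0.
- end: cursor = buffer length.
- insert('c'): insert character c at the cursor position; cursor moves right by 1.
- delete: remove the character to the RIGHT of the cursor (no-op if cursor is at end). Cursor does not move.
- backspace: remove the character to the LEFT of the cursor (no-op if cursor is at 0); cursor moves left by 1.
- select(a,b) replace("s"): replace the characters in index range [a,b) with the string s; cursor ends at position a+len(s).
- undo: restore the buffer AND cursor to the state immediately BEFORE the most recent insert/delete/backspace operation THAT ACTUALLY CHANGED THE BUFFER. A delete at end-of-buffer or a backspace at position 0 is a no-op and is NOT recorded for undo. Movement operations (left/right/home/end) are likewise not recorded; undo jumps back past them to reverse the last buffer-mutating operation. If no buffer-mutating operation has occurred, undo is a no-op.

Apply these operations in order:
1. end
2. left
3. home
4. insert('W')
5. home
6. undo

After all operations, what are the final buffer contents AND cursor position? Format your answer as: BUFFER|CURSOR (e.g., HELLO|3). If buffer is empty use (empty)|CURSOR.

Answer: QPIXH|0

Derivation:
After op 1 (end): buf='QPIXH' cursor=5
After op 2 (left): buf='QPIXH' cursor=4
After op 3 (home): buf='QPIXH' cursor=0
After op 4 (insert('W')): buf='WQPIXH' cursor=1
After op 5 (home): buf='WQPIXH' cursor=0
After op 6 (undo): buf='QPIXH' cursor=0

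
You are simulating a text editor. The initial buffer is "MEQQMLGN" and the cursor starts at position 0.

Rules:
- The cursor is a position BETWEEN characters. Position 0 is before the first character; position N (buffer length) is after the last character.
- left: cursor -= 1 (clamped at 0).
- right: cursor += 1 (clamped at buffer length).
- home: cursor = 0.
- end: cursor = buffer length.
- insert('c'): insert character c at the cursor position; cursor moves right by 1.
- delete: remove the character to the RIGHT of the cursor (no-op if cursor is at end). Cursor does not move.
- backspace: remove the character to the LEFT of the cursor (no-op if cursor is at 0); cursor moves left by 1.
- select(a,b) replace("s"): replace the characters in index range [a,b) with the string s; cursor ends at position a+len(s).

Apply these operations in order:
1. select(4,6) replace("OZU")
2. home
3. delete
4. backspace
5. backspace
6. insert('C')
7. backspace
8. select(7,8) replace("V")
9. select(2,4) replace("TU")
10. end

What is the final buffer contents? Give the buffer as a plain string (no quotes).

After op 1 (select(4,6) replace("OZU")): buf='MEQQOZUGN' cursor=7
After op 2 (home): buf='MEQQOZUGN' cursor=0
After op 3 (delete): buf='EQQOZUGN' cursor=0
After op 4 (backspace): buf='EQQOZUGN' cursor=0
After op 5 (backspace): buf='EQQOZUGN' cursor=0
After op 6 (insert('C')): buf='CEQQOZUGN' cursor=1
After op 7 (backspace): buf='EQQOZUGN' cursor=0
After op 8 (select(7,8) replace("V")): buf='EQQOZUGV' cursor=8
After op 9 (select(2,4) replace("TU")): buf='EQTUZUGV' cursor=4
After op 10 (end): buf='EQTUZUGV' cursor=8

Answer: EQTUZUGV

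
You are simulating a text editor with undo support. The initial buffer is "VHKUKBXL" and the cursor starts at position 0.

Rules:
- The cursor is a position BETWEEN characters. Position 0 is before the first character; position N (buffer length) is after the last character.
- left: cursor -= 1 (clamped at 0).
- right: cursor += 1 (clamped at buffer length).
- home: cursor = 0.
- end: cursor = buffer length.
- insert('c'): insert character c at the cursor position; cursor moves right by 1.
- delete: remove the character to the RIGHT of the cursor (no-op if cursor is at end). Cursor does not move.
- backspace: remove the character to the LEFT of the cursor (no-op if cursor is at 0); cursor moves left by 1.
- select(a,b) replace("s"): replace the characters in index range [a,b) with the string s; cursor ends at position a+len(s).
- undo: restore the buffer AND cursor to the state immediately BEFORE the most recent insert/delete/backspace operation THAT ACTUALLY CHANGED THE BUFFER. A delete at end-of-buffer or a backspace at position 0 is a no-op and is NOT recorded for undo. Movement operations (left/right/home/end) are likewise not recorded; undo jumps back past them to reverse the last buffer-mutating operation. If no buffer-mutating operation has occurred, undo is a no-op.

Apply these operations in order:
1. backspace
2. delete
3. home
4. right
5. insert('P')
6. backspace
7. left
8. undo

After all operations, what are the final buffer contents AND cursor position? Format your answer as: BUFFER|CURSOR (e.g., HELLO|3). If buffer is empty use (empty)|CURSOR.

Answer: HPKUKBXL|2

Derivation:
After op 1 (backspace): buf='VHKUKBXL' cursor=0
After op 2 (delete): buf='HKUKBXL' cursor=0
After op 3 (home): buf='HKUKBXL' cursor=0
After op 4 (right): buf='HKUKBXL' cursor=1
After op 5 (insert('P')): buf='HPKUKBXL' cursor=2
After op 6 (backspace): buf='HKUKBXL' cursor=1
After op 7 (left): buf='HKUKBXL' cursor=0
After op 8 (undo): buf='HPKUKBXL' cursor=2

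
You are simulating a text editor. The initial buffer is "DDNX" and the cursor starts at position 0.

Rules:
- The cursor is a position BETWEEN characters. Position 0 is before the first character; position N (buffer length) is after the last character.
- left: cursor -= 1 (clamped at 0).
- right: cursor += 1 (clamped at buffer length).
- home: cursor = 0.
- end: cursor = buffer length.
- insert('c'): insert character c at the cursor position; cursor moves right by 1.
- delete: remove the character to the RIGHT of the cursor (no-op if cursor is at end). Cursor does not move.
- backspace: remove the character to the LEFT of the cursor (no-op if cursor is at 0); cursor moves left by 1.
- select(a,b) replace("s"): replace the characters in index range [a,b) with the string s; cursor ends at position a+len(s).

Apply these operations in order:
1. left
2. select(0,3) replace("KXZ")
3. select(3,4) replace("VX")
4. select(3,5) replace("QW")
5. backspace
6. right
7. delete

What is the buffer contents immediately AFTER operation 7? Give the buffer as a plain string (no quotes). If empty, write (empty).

After op 1 (left): buf='DDNX' cursor=0
After op 2 (select(0,3) replace("KXZ")): buf='KXZX' cursor=3
After op 3 (select(3,4) replace("VX")): buf='KXZVX' cursor=5
After op 4 (select(3,5) replace("QW")): buf='KXZQW' cursor=5
After op 5 (backspace): buf='KXZQ' cursor=4
After op 6 (right): buf='KXZQ' cursor=4
After op 7 (delete): buf='KXZQ' cursor=4

Answer: KXZQ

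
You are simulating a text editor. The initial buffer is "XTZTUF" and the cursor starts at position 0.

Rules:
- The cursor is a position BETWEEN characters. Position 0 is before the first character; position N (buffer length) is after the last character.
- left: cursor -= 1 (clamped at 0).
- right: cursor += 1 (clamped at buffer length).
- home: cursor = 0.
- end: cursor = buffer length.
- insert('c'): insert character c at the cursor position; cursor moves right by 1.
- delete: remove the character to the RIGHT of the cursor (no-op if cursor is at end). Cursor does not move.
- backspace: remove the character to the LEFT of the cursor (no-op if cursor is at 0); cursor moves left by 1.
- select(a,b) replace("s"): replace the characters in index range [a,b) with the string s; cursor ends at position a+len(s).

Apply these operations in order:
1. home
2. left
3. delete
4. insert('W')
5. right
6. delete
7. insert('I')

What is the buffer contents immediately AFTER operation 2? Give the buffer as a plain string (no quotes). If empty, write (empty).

Answer: XTZTUF

Derivation:
After op 1 (home): buf='XTZTUF' cursor=0
After op 2 (left): buf='XTZTUF' cursor=0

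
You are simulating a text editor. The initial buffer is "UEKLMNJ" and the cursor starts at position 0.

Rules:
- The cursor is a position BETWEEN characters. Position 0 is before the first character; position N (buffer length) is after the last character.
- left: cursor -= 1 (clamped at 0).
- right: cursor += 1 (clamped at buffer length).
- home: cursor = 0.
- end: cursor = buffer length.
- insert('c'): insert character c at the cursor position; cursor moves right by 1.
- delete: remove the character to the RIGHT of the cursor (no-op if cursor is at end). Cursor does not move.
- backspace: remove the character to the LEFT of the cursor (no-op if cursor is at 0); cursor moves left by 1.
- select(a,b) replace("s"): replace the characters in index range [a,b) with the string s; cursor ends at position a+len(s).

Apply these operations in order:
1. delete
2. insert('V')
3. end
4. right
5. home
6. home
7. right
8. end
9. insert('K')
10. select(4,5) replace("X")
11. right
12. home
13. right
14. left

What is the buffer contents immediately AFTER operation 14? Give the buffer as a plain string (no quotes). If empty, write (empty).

Answer: VEKLXNJK

Derivation:
After op 1 (delete): buf='EKLMNJ' cursor=0
After op 2 (insert('V')): buf='VEKLMNJ' cursor=1
After op 3 (end): buf='VEKLMNJ' cursor=7
After op 4 (right): buf='VEKLMNJ' cursor=7
After op 5 (home): buf='VEKLMNJ' cursor=0
After op 6 (home): buf='VEKLMNJ' cursor=0
After op 7 (right): buf='VEKLMNJ' cursor=1
After op 8 (end): buf='VEKLMNJ' cursor=7
After op 9 (insert('K')): buf='VEKLMNJK' cursor=8
After op 10 (select(4,5) replace("X")): buf='VEKLXNJK' cursor=5
After op 11 (right): buf='VEKLXNJK' cursor=6
After op 12 (home): buf='VEKLXNJK' cursor=0
After op 13 (right): buf='VEKLXNJK' cursor=1
After op 14 (left): buf='VEKLXNJK' cursor=0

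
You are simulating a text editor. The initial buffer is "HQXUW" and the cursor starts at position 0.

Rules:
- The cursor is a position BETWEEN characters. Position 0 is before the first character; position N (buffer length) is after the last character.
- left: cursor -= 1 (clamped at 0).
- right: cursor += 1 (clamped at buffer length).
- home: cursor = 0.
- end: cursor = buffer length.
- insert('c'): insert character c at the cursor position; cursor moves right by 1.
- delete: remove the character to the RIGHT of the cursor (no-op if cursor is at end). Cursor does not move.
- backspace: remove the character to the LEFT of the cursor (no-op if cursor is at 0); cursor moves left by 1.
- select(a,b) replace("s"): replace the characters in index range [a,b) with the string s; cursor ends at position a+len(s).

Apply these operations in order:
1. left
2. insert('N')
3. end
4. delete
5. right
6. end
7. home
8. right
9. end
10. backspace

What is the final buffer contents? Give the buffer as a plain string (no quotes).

After op 1 (left): buf='HQXUW' cursor=0
After op 2 (insert('N')): buf='NHQXUW' cursor=1
After op 3 (end): buf='NHQXUW' cursor=6
After op 4 (delete): buf='NHQXUW' cursor=6
After op 5 (right): buf='NHQXUW' cursor=6
After op 6 (end): buf='NHQXUW' cursor=6
After op 7 (home): buf='NHQXUW' cursor=0
After op 8 (right): buf='NHQXUW' cursor=1
After op 9 (end): buf='NHQXUW' cursor=6
After op 10 (backspace): buf='NHQXU' cursor=5

Answer: NHQXU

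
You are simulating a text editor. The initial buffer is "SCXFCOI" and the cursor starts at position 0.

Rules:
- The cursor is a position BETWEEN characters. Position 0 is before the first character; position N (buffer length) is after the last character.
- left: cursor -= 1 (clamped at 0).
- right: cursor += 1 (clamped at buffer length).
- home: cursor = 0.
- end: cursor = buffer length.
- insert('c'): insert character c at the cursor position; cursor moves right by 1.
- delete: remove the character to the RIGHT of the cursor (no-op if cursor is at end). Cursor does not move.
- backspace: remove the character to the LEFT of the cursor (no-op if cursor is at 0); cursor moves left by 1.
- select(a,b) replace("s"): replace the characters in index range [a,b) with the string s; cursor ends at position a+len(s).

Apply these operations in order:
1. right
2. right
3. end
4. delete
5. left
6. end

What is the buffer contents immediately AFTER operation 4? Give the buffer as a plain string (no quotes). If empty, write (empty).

Answer: SCXFCOI

Derivation:
After op 1 (right): buf='SCXFCOI' cursor=1
After op 2 (right): buf='SCXFCOI' cursor=2
After op 3 (end): buf='SCXFCOI' cursor=7
After op 4 (delete): buf='SCXFCOI' cursor=7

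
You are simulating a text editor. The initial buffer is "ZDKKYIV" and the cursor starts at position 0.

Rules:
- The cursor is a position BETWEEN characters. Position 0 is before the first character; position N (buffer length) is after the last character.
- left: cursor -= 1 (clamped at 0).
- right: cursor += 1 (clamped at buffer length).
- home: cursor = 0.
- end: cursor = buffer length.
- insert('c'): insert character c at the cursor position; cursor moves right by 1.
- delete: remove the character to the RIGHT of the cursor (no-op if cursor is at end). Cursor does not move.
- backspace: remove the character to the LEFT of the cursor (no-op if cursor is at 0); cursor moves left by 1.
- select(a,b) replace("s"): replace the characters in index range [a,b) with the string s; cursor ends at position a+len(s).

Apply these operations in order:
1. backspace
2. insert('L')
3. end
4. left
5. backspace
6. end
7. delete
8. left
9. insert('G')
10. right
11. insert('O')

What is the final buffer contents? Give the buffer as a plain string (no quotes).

After op 1 (backspace): buf='ZDKKYIV' cursor=0
After op 2 (insert('L')): buf='LZDKKYIV' cursor=1
After op 3 (end): buf='LZDKKYIV' cursor=8
After op 4 (left): buf='LZDKKYIV' cursor=7
After op 5 (backspace): buf='LZDKKYV' cursor=6
After op 6 (end): buf='LZDKKYV' cursor=7
After op 7 (delete): buf='LZDKKYV' cursor=7
After op 8 (left): buf='LZDKKYV' cursor=6
After op 9 (insert('G')): buf='LZDKKYGV' cursor=7
After op 10 (right): buf='LZDKKYGV' cursor=8
After op 11 (insert('O')): buf='LZDKKYGVO' cursor=9

Answer: LZDKKYGVO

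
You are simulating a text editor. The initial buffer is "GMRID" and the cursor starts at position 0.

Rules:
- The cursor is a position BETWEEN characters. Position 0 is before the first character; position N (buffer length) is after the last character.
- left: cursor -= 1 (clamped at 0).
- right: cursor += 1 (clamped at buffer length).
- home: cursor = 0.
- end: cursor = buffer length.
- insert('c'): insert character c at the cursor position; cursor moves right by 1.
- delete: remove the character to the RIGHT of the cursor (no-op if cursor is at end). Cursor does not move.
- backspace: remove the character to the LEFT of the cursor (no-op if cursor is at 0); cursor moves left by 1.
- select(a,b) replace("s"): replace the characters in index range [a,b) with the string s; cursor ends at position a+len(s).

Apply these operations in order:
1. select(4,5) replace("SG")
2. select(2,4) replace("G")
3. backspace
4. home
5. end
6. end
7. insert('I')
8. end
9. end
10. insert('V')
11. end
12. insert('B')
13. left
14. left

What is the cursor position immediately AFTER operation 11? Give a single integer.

After op 1 (select(4,5) replace("SG")): buf='GMRISG' cursor=6
After op 2 (select(2,4) replace("G")): buf='GMGSG' cursor=3
After op 3 (backspace): buf='GMSG' cursor=2
After op 4 (home): buf='GMSG' cursor=0
After op 5 (end): buf='GMSG' cursor=4
After op 6 (end): buf='GMSG' cursor=4
After op 7 (insert('I')): buf='GMSGI' cursor=5
After op 8 (end): buf='GMSGI' cursor=5
After op 9 (end): buf='GMSGI' cursor=5
After op 10 (insert('V')): buf='GMSGIV' cursor=6
After op 11 (end): buf='GMSGIV' cursor=6

Answer: 6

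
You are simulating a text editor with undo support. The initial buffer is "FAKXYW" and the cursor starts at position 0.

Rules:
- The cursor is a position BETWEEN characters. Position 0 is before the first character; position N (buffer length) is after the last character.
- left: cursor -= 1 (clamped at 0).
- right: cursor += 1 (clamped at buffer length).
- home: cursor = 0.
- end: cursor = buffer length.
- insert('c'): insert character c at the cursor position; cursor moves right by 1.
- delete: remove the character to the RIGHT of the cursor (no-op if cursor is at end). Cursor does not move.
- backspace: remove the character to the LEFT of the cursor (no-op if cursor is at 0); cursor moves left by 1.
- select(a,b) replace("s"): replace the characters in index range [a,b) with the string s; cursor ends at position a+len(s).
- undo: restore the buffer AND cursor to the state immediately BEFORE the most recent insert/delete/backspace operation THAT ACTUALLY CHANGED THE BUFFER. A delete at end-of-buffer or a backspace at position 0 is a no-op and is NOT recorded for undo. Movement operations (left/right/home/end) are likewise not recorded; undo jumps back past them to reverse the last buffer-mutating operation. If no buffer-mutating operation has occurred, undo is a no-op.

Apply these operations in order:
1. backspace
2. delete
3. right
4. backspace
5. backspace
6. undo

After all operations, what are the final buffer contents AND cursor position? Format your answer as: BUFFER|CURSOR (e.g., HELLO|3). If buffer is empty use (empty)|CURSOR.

After op 1 (backspace): buf='FAKXYW' cursor=0
After op 2 (delete): buf='AKXYW' cursor=0
After op 3 (right): buf='AKXYW' cursor=1
After op 4 (backspace): buf='KXYW' cursor=0
After op 5 (backspace): buf='KXYW' cursor=0
After op 6 (undo): buf='AKXYW' cursor=1

Answer: AKXYW|1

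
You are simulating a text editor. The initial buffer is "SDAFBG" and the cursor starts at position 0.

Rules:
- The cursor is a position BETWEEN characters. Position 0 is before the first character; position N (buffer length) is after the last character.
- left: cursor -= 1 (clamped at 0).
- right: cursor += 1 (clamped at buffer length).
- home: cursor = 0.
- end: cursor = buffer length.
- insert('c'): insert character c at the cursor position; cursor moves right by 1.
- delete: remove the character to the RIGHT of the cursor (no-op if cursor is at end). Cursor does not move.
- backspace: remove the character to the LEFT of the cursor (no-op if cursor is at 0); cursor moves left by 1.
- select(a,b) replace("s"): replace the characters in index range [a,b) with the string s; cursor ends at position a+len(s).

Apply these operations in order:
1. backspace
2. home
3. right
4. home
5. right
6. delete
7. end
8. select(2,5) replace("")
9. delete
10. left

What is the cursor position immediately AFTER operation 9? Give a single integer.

Answer: 2

Derivation:
After op 1 (backspace): buf='SDAFBG' cursor=0
After op 2 (home): buf='SDAFBG' cursor=0
After op 3 (right): buf='SDAFBG' cursor=1
After op 4 (home): buf='SDAFBG' cursor=0
After op 5 (right): buf='SDAFBG' cursor=1
After op 6 (delete): buf='SAFBG' cursor=1
After op 7 (end): buf='SAFBG' cursor=5
After op 8 (select(2,5) replace("")): buf='SA' cursor=2
After op 9 (delete): buf='SA' cursor=2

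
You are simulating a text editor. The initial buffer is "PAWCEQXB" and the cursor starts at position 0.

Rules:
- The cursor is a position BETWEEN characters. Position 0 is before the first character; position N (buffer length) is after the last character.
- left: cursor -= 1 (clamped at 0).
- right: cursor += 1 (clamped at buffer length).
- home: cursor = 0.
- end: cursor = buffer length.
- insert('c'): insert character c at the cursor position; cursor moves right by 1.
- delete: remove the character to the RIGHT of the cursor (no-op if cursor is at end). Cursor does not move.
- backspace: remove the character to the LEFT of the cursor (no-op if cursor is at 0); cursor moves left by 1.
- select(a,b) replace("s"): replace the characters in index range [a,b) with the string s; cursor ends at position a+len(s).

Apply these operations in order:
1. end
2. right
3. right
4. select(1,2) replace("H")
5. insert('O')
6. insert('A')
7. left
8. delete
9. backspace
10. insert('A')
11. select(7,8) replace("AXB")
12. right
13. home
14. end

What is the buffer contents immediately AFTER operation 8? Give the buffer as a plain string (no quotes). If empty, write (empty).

Answer: PHOWCEQXB

Derivation:
After op 1 (end): buf='PAWCEQXB' cursor=8
After op 2 (right): buf='PAWCEQXB' cursor=8
After op 3 (right): buf='PAWCEQXB' cursor=8
After op 4 (select(1,2) replace("H")): buf='PHWCEQXB' cursor=2
After op 5 (insert('O')): buf='PHOWCEQXB' cursor=3
After op 6 (insert('A')): buf='PHOAWCEQXB' cursor=4
After op 7 (left): buf='PHOAWCEQXB' cursor=3
After op 8 (delete): buf='PHOWCEQXB' cursor=3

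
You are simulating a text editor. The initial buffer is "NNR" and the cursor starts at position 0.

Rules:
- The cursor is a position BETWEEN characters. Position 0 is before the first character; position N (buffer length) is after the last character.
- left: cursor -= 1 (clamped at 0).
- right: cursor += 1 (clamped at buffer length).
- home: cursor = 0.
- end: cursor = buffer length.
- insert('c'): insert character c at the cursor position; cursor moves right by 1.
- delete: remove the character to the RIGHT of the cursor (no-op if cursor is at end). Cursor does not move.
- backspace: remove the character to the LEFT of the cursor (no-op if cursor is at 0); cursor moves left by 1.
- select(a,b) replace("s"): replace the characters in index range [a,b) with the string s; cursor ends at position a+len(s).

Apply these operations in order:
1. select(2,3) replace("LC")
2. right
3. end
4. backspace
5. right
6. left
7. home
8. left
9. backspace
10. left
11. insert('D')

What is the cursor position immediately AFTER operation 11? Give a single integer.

Answer: 1

Derivation:
After op 1 (select(2,3) replace("LC")): buf='NNLC' cursor=4
After op 2 (right): buf='NNLC' cursor=4
After op 3 (end): buf='NNLC' cursor=4
After op 4 (backspace): buf='NNL' cursor=3
After op 5 (right): buf='NNL' cursor=3
After op 6 (left): buf='NNL' cursor=2
After op 7 (home): buf='NNL' cursor=0
After op 8 (left): buf='NNL' cursor=0
After op 9 (backspace): buf='NNL' cursor=0
After op 10 (left): buf='NNL' cursor=0
After op 11 (insert('D')): buf='DNNL' cursor=1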